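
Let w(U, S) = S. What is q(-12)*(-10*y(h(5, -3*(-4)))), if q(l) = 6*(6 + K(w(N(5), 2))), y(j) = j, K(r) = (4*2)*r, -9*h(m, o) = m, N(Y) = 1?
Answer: 2200/3 ≈ 733.33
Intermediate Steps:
h(m, o) = -m/9
K(r) = 8*r
q(l) = 132 (q(l) = 6*(6 + 8*2) = 6*(6 + 16) = 6*22 = 132)
q(-12)*(-10*y(h(5, -3*(-4)))) = 132*(-(-10)*5/9) = 132*(-10*(-5/9)) = 132*(50/9) = 2200/3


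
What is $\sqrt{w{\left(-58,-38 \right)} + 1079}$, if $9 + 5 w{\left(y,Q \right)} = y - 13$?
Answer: $\sqrt{1063} \approx 32.604$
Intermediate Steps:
$w{\left(y,Q \right)} = - \frac{22}{5} + \frac{y}{5}$ ($w{\left(y,Q \right)} = - \frac{9}{5} + \frac{y - 13}{5} = - \frac{9}{5} + \frac{-13 + y}{5} = - \frac{9}{5} + \left(- \frac{13}{5} + \frac{y}{5}\right) = - \frac{22}{5} + \frac{y}{5}$)
$\sqrt{w{\left(-58,-38 \right)} + 1079} = \sqrt{\left(- \frac{22}{5} + \frac{1}{5} \left(-58\right)\right) + 1079} = \sqrt{\left(- \frac{22}{5} - \frac{58}{5}\right) + 1079} = \sqrt{-16 + 1079} = \sqrt{1063}$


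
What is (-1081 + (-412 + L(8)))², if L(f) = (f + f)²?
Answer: 1530169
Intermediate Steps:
L(f) = 4*f² (L(f) = (2*f)² = 4*f²)
(-1081 + (-412 + L(8)))² = (-1081 + (-412 + 4*8²))² = (-1081 + (-412 + 4*64))² = (-1081 + (-412 + 256))² = (-1081 - 156)² = (-1237)² = 1530169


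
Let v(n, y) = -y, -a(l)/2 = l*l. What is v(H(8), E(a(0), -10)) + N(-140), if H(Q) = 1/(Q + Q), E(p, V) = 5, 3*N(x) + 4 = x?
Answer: -53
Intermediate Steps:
N(x) = -4/3 + x/3
a(l) = -2*l² (a(l) = -2*l*l = -2*l²)
H(Q) = 1/(2*Q)
v(H(8), E(a(0), -10)) + N(-140) = -1*5 + (-4/3 + (⅓)*(-140)) = -5 + (-4/3 - 140/3) = -5 - 48 = -53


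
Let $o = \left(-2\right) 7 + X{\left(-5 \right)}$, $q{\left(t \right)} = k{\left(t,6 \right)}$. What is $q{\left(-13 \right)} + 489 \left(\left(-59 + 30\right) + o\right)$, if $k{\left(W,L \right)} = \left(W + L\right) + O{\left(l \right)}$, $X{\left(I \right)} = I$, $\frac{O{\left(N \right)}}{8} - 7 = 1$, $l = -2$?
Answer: $-23415$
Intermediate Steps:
$O{\left(N \right)} = 64$ ($O{\left(N \right)} = 56 + 8 \cdot 1 = 56 + 8 = 64$)
$k{\left(W,L \right)} = 64 + L + W$ ($k{\left(W,L \right)} = \left(W + L\right) + 64 = \left(L + W\right) + 64 = 64 + L + W$)
$q{\left(t \right)} = 70 + t$ ($q{\left(t \right)} = 64 + 6 + t = 70 + t$)
$o = -19$ ($o = \left(-2\right) 7 - 5 = -14 - 5 = -19$)
$q{\left(-13 \right)} + 489 \left(\left(-59 + 30\right) + o\right) = \left(70 - 13\right) + 489 \left(\left(-59 + 30\right) - 19\right) = 57 + 489 \left(-29 - 19\right) = 57 + 489 \left(-48\right) = 57 - 23472 = -23415$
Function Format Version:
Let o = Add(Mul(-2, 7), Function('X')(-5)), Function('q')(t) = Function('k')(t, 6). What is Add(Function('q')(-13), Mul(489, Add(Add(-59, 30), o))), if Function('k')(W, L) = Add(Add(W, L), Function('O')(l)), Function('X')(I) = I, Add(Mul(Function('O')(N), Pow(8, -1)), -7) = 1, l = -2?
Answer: -23415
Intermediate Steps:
Function('O')(N) = 64 (Function('O')(N) = Add(56, Mul(8, 1)) = Add(56, 8) = 64)
Function('k')(W, L) = Add(64, L, W) (Function('k')(W, L) = Add(Add(W, L), 64) = Add(Add(L, W), 64) = Add(64, L, W))
Function('q')(t) = Add(70, t) (Function('q')(t) = Add(64, 6, t) = Add(70, t))
o = -19 (o = Add(Mul(-2, 7), -5) = Add(-14, -5) = -19)
Add(Function('q')(-13), Mul(489, Add(Add(-59, 30), o))) = Add(Add(70, -13), Mul(489, Add(Add(-59, 30), -19))) = Add(57, Mul(489, Add(-29, -19))) = Add(57, Mul(489, -48)) = Add(57, -23472) = -23415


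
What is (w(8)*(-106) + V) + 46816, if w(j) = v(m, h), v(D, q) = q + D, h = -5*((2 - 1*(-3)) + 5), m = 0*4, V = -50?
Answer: 52066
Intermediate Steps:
m = 0
h = -50 (h = -5*((2 + 3) + 5) = -5*(5 + 5) = -5*10 = -50)
v(D, q) = D + q
w(j) = -50 (w(j) = 0 - 50 = -50)
(w(8)*(-106) + V) + 46816 = (-50*(-106) - 50) + 46816 = (5300 - 50) + 46816 = 5250 + 46816 = 52066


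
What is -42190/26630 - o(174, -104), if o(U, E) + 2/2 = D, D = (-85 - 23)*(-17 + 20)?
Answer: 861256/2663 ≈ 323.42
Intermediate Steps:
D = -324 (D = -108*3 = -324)
o(U, E) = -325 (o(U, E) = -1 - 324 = -325)
-42190/26630 - o(174, -104) = -42190/26630 - 1*(-325) = -42190*1/26630 + 325 = -4219/2663 + 325 = 861256/2663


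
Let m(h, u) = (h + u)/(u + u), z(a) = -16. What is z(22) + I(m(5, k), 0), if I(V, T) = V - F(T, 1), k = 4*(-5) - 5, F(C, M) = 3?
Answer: -93/5 ≈ -18.600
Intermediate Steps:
k = -25 (k = -20 - 5 = -25)
m(h, u) = (h + u)/(2*u) (m(h, u) = (h + u)/((2*u)) = (h + u)*(1/(2*u)) = (h + u)/(2*u))
I(V, T) = -3 + V (I(V, T) = V - 1*3 = V - 3 = -3 + V)
z(22) + I(m(5, k), 0) = -16 + (-3 + (½)*(5 - 25)/(-25)) = -16 + (-3 + (½)*(-1/25)*(-20)) = -16 + (-3 + ⅖) = -16 - 13/5 = -93/5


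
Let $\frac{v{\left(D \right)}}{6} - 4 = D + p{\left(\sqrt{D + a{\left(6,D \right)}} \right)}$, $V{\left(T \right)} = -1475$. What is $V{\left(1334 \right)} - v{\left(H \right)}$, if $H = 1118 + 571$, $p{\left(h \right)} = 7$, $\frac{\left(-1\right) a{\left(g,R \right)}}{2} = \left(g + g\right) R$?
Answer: $-11675$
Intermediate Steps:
$a{\left(g,R \right)} = - 4 R g$ ($a{\left(g,R \right)} = - 2 \left(g + g\right) R = - 2 \cdot 2 g R = - 2 \cdot 2 R g = - 4 R g$)
$H = 1689$
$v{\left(D \right)} = 66 + 6 D$ ($v{\left(D \right)} = 24 + 6 \left(D + 7\right) = 24 + 6 \left(7 + D\right) = 24 + \left(42 + 6 D\right) = 66 + 6 D$)
$V{\left(1334 \right)} - v{\left(H \right)} = -1475 - \left(66 + 6 \cdot 1689\right) = -1475 - \left(66 + 10134\right) = -1475 - 10200 = -11675$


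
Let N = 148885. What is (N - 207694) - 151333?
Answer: -210142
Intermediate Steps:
(N - 207694) - 151333 = (148885 - 207694) - 151333 = -58809 - 151333 = -210142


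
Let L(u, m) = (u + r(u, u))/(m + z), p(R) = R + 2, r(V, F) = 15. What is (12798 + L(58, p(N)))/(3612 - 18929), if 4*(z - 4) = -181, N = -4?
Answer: -2213762/2649841 ≈ -0.83543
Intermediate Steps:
z = -165/4 (z = 4 + (¼)*(-181) = 4 - 181/4 = -165/4 ≈ -41.250)
p(R) = 2 + R
L(u, m) = (15 + u)/(-165/4 + m) (L(u, m) = (u + 15)/(m - 165/4) = (15 + u)/(-165/4 + m))
(12798 + L(58, p(N)))/(3612 - 18929) = (12798 + 4*(15 + 58)/(-165 + 4*(2 - 4)))/(3612 - 18929) = (12798 + 4*73/(-165 + 4*(-2)))/(-15317) = (12798 + 4*73/(-165 - 8))*(-1/15317) = (12798 + 4*73/(-173))*(-1/15317) = (12798 + 4*(-1/173)*73)*(-1/15317) = (12798 - 292/173)*(-1/15317) = (2213762/173)*(-1/15317) = -2213762/2649841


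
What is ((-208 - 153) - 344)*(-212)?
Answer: 149460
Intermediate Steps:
((-208 - 153) - 344)*(-212) = (-361 - 344)*(-212) = -705*(-212) = 149460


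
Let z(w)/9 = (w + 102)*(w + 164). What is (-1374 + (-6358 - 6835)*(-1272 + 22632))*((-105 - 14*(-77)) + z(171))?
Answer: -232225538358072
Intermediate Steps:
z(w) = 9*(102 + w)*(164 + w) (z(w) = 9*((w + 102)*(w + 164)) = 9*((102 + w)*(164 + w)) = 9*(102 + w)*(164 + w))
(-1374 + (-6358 - 6835)*(-1272 + 22632))*((-105 - 14*(-77)) + z(171)) = (-1374 + (-6358 - 6835)*(-1272 + 22632))*((-105 - 14*(-77)) + (150552 + 9*171² + 2394*171)) = (-1374 - 13193*21360)*((-105 + 1078) + (150552 + 9*29241 + 409374)) = (-1374 - 281802480)*(973 + (150552 + 263169 + 409374)) = -281803854*(973 + 823095) = -281803854*824068 = -232225538358072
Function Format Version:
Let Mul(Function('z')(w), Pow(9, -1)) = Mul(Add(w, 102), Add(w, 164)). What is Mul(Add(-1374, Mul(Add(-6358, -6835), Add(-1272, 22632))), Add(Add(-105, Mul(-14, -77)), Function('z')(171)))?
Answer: -232225538358072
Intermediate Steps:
Function('z')(w) = Mul(9, Add(102, w), Add(164, w)) (Function('z')(w) = Mul(9, Mul(Add(w, 102), Add(w, 164))) = Mul(9, Mul(Add(102, w), Add(164, w))) = Mul(9, Add(102, w), Add(164, w)))
Mul(Add(-1374, Mul(Add(-6358, -6835), Add(-1272, 22632))), Add(Add(-105, Mul(-14, -77)), Function('z')(171))) = Mul(Add(-1374, Mul(Add(-6358, -6835), Add(-1272, 22632))), Add(Add(-105, Mul(-14, -77)), Add(150552, Mul(9, Pow(171, 2)), Mul(2394, 171)))) = Mul(Add(-1374, Mul(-13193, 21360)), Add(Add(-105, 1078), Add(150552, Mul(9, 29241), 409374))) = Mul(Add(-1374, -281802480), Add(973, Add(150552, 263169, 409374))) = Mul(-281803854, Add(973, 823095)) = Mul(-281803854, 824068) = -232225538358072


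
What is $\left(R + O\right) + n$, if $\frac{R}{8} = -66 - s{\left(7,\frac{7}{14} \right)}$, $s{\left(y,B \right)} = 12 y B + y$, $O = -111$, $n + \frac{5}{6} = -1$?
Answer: $- \frac{6197}{6} \approx -1032.8$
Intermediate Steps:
$n = - \frac{11}{6}$ ($n = - \frac{5}{6} - 1 = - \frac{11}{6} \approx -1.8333$)
$s{\left(y,B \right)} = y + 12 B y$ ($s{\left(y,B \right)} = 12 B y + y = y + 12 B y$)
$R = -920$ ($R = 8 \left(-66 - 7 \left(1 + 12 \cdot \frac{7}{14}\right)\right) = 8 \left(-66 - 7 \left(1 + 12 \cdot 7 \cdot \frac{1}{14}\right)\right) = 8 \left(-66 - 7 \left(1 + 12 \cdot \frac{1}{2}\right)\right) = 8 \left(-66 - 7 \left(1 + 6\right)\right) = 8 \left(-66 - 7 \cdot 7\right) = 8 \left(-66 - 49\right) = 8 \left(-115\right) = -920$)
$\left(R + O\right) + n = \left(-920 - 111\right) - \frac{11}{6} = -1031 - \frac{11}{6} = - \frac{6197}{6}$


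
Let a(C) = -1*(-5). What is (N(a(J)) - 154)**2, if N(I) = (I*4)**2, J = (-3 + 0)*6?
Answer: 60516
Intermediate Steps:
J = -18 (J = -3*6 = -18)
a(C) = 5
N(I) = 16*I**2 (N(I) = (4*I)**2 = 16*I**2)
(N(a(J)) - 154)**2 = (16*5**2 - 154)**2 = (16*25 - 154)**2 = (400 - 154)**2 = 246**2 = 60516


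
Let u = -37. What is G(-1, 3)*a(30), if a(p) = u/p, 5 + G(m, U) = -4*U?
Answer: 629/30 ≈ 20.967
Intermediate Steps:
G(m, U) = -5 - 4*U
a(p) = -37/p
G(-1, 3)*a(30) = (-5 - 4*3)*(-37/30) = (-5 - 12)*(-37*1/30) = -17*(-37/30) = 629/30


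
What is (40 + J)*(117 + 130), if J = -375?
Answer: -82745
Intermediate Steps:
(40 + J)*(117 + 130) = (40 - 375)*(117 + 130) = -335*247 = -82745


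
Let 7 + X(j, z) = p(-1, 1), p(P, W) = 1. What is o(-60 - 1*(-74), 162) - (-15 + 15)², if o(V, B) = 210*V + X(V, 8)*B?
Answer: 1968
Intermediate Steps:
X(j, z) = -6 (X(j, z) = -7 + 1 = -6)
o(V, B) = -6*B + 210*V (o(V, B) = 210*V - 6*B = -6*B + 210*V)
o(-60 - 1*(-74), 162) - (-15 + 15)² = (-6*162 + 210*(-60 - 1*(-74))) - (-15 + 15)² = (-972 + 210*(-60 + 74)) - 1*0² = (-972 + 210*14) - 1*0 = (-972 + 2940) + 0 = 1968 + 0 = 1968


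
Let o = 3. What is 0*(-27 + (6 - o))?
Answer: 0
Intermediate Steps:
0*(-27 + (6 - o)) = 0*(-27 + (6 - 1*3)) = 0*(-27 + (6 - 3)) = 0*(-27 + 3) = 0*(-24) = 0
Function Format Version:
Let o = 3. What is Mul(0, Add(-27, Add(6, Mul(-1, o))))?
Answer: 0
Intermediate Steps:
Mul(0, Add(-27, Add(6, Mul(-1, o)))) = Mul(0, Add(-27, Add(6, Mul(-1, 3)))) = Mul(0, Add(-27, Add(6, -3))) = Mul(0, Add(-27, 3)) = Mul(0, -24) = 0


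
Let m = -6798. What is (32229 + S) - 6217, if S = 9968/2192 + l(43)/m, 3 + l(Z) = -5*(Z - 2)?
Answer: 12114957781/465663 ≈ 26017.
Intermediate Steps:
l(Z) = 7 - 5*Z (l(Z) = -3 - 5*(Z - 2) = -3 - 5*(-2 + Z) = -3 + (10 - 5*Z) = 7 - 5*Z)
S = 2131825/465663 (S = 9968/2192 + (7 - 5*43)/(-6798) = 9968*(1/2192) + (7 - 215)*(-1/6798) = 623/137 - 208*(-1/6798) = 623/137 + 104/3399 = 2131825/465663 ≈ 4.5780)
(32229 + S) - 6217 = (32229 + 2131825/465663) - 6217 = 15009984652/465663 - 6217 = 12114957781/465663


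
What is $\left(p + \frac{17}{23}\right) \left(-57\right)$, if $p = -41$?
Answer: $\frac{52782}{23} \approx 2294.9$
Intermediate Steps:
$\left(p + \frac{17}{23}\right) \left(-57\right) = \left(-41 + \frac{17}{23}\right) \left(-57\right) = \left(- \frac{926}{23}\right) \left(-57\right) = \frac{52782}{23}$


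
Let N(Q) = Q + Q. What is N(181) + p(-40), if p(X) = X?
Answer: 322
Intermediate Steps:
N(Q) = 2*Q
N(181) + p(-40) = 2*181 - 40 = 362 - 40 = 322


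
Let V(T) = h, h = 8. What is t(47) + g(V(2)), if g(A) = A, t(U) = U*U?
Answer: 2217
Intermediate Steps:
V(T) = 8
t(U) = U²
t(47) + g(V(2)) = 47² + 8 = 2209 + 8 = 2217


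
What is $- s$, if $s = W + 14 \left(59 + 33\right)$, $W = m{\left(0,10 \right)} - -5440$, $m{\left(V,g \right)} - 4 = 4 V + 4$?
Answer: $-6736$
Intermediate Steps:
$m{\left(V,g \right)} = 8 + 4 V$ ($m{\left(V,g \right)} = 4 + \left(4 V + 4\right) = 4 + \left(4 + 4 V\right) = 8 + 4 V$)
$W = 5448$ ($W = \left(8 + 4 \cdot 0\right) - -5440 = \left(8 + 0\right) + 5440 = 8 + 5440 = 5448$)
$s = 6736$ ($s = 5448 + 14 \left(59 + 33\right) = 5448 + 14 \cdot 92 = 5448 + 1288 = 6736$)
$- s = \left(-1\right) 6736 = -6736$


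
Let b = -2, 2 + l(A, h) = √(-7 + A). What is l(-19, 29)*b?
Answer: 4 - 2*I*√26 ≈ 4.0 - 10.198*I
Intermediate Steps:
l(A, h) = -2 + √(-7 + A)
l(-19, 29)*b = (-2 + √(-7 - 19))*(-2) = (-2 + √(-26))*(-2) = (-2 + I*√26)*(-2) = 4 - 2*I*√26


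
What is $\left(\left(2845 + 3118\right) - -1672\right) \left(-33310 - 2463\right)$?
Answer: $-273126855$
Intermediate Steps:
$\left(\left(2845 + 3118\right) - -1672\right) \left(-33310 - 2463\right) = \left(5963 + \left(1760 - 88\right)\right) \left(-35773\right) = \left(5963 + 1672\right) \left(-35773\right) = 7635 \left(-35773\right) = -273126855$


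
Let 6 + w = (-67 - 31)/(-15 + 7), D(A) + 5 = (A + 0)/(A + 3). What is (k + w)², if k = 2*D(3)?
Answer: 121/16 ≈ 7.5625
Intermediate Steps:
D(A) = -5 + A/(3 + A) (D(A) = -5 + (A + 0)/(A + 3) = -5 + A/(3 + A))
w = 25/4 (w = -6 + (-67 - 31)/(-15 + 7) = -6 - 98/(-8) = -6 - 98*(-⅛) = -6 + 49/4 = 25/4 ≈ 6.2500)
k = -9 (k = 2*((-15 - 4*3)/(3 + 3)) = 2*((-15 - 12)/6) = 2*((⅙)*(-27)) = 2*(-9/2) = -9)
(k + w)² = (-9 + 25/4)² = (-11/4)² = 121/16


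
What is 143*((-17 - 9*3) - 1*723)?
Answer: -109681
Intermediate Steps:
143*((-17 - 9*3) - 1*723) = 143*((-17 - 27) - 723) = 143*(-44 - 723) = 143*(-767) = -109681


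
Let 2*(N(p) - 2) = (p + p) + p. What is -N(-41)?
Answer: 119/2 ≈ 59.500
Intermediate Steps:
N(p) = 2 + 3*p/2 (N(p) = 2 + ((p + p) + p)/2 = 2 + (2*p + p)/2 = 2 + (3*p)/2 = 2 + 3*p/2)
-N(-41) = -(2 + (3/2)*(-41)) = -(2 - 123/2) = -1*(-119/2) = 119/2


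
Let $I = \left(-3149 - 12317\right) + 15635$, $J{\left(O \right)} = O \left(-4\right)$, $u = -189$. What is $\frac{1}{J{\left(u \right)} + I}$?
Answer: $\frac{1}{925} \approx 0.0010811$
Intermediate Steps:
$J{\left(O \right)} = - 4 O$
$I = 169$ ($I = -15466 + 15635 = 169$)
$\frac{1}{J{\left(u \right)} + I} = \frac{1}{\left(-4\right) \left(-189\right) + 169} = \frac{1}{756 + 169} = \frac{1}{925}$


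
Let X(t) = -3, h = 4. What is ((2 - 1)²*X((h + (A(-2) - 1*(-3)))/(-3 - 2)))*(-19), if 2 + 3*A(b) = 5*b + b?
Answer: 57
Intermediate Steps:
A(b) = -⅔ + 2*b (A(b) = -⅔ + (5*b + b)/3 = -⅔ + (6*b)/3 = -⅔ + 2*b)
((2 - 1)²*X((h + (A(-2) - 1*(-3)))/(-3 - 2)))*(-19) = ((2 - 1)²*(-3))*(-19) = (1²*(-3))*(-19) = (1*(-3))*(-19) = -3*(-19) = 57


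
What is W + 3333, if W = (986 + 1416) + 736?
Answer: 6471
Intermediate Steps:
W = 3138 (W = 2402 + 736 = 3138)
W + 3333 = 3138 + 3333 = 6471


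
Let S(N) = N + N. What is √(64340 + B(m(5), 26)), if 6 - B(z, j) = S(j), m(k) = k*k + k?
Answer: √64294 ≈ 253.56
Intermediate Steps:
m(k) = k + k² (m(k) = k² + k = k + k²)
S(N) = 2*N
B(z, j) = 6 - 2*j
√(64340 + B(m(5), 26)) = √(64340 + (6 - 2*26)) = √(64340 + (6 - 52)) = √(64340 - 46) = √64294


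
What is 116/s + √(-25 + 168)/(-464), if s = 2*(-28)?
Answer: -29/14 - √143/464 ≈ -2.0972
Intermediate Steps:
s = -56
116/s + √(-25 + 168)/(-464) = 116/(-56) + √(-25 + 168)/(-464) = 116*(-1/56) + √143*(-1/464) = -29/14 - √143/464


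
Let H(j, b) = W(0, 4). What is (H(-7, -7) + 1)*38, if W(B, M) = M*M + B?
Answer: 646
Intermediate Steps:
W(B, M) = B + M**2 (W(B, M) = M**2 + B = B + M**2)
H(j, b) = 16 (H(j, b) = 0 + 4**2 = 0 + 16 = 16)
(H(-7, -7) + 1)*38 = (16 + 1)*38 = 17*38 = 646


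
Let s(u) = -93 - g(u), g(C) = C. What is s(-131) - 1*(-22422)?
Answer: 22460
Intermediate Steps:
s(u) = -93 - u
s(-131) - 1*(-22422) = (-93 - 1*(-131)) - 1*(-22422) = (-93 + 131) + 22422 = 38 + 22422 = 22460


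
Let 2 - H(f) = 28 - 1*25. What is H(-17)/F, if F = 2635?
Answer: -1/2635 ≈ -0.00037951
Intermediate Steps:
H(f) = -1 (H(f) = 2 - (28 - 1*25) = 2 - (28 - 25) = 2 - 1*3 = 2 - 3 = -1)
H(-17)/F = -1/2635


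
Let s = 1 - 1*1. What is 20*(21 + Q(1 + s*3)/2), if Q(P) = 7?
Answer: 490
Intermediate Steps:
s = 0 (s = 1 - 1 = 0)
20*(21 + Q(1 + s*3)/2) = 20*(21 + 7/2) = 20*(49/2) = 490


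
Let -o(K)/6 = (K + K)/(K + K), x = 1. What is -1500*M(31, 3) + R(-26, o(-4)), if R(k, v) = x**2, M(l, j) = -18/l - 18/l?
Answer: 54031/31 ≈ 1742.9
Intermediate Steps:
M(l, j) = -36/l
o(K) = -6 (o(K) = -6*(K + K)/(K + K) = -6*2*K/(2*K) = -6*2*K*1/(2*K) = -6*1 = -6)
R(k, v) = 1 (R(k, v) = 1**2 = 1)
-1500*M(31, 3) + R(-26, o(-4)) = -(-54000)/31 + 1 = -1500*(-36/31) + 1 = 54000/31 + 1 = 54031/31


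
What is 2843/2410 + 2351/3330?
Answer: 151331/80253 ≈ 1.8857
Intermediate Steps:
2843/2410 + 2351/3330 = 151331/80253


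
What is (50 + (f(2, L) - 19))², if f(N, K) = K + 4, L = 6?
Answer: 1681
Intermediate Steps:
f(N, K) = 4 + K
(50 + (f(2, L) - 19))² = (50 + ((4 + 6) - 19))² = (50 + (10 - 19))² = (50 - 9)² = 41² = 1681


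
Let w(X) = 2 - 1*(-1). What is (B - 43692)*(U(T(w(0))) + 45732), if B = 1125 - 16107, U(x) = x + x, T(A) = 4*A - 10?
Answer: -2683514064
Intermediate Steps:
w(X) = 3 (w(X) = 2 + 1 = 3)
T(A) = -10 + 4*A
U(x) = 2*x
B = -14982
(B - 43692)*(U(T(w(0))) + 45732) = (-14982 - 43692)*(2*(-10 + 4*3) + 45732) = -58674*(2*(-10 + 12) + 45732) = -58674*(2*2 + 45732) = -58674*(4 + 45732) = -58674*45736 = -2683514064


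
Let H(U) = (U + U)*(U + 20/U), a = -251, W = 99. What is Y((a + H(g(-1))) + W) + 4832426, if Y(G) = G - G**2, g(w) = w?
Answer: 4820216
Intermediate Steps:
H(U) = 2*U*(U + 20/U) (H(U) = (2*U)*(U + 20/U) = 2*U*(U + 20/U))
Y((a + H(g(-1))) + W) + 4832426 = ((-251 + (40 + 2*(-1)**2)) + 99)*(1 - ((-251 + (40 + 2*(-1)**2)) + 99)) + 4832426 = ((-251 + (40 + 2*1)) + 99)*(1 - ((-251 + (40 + 2*1)) + 99)) + 4832426 = ((-251 + (40 + 2)) + 99)*(1 - ((-251 + (40 + 2)) + 99)) + 4832426 = ((-251 + 42) + 99)*(1 - ((-251 + 42) + 99)) + 4832426 = (-209 + 99)*(1 - (-209 + 99)) + 4832426 = -110*(1 - 1*(-110)) + 4832426 = -110*(1 + 110) + 4832426 = -110*111 + 4832426 = -12210 + 4832426 = 4820216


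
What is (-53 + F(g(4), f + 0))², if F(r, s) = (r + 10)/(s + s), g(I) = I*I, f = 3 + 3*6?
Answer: 1210000/441 ≈ 2743.8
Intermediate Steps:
f = 21 (f = 3 + 18 = 21)
g(I) = I²
F(r, s) = (10 + r)/(2*s) (F(r, s) = (10 + r)/((2*s)) = (10 + r)*(1/(2*s)) = (10 + r)/(2*s))
(-53 + F(g(4), f + 0))² = (-53 + (10 + 4²)/(2*(21 + 0)))² = (-53 + (½)*(10 + 16)/21)² = (-53 + (½)*(1/21)*26)² = (-53 + 13/21)² = (-1100/21)² = 1210000/441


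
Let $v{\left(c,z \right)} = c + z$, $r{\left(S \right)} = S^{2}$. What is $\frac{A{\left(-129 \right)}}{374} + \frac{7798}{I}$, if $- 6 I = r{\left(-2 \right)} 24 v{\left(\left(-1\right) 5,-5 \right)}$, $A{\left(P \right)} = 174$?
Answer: $\frac{736073}{14960} \approx 49.203$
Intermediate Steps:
$I = 160$ ($I = - \frac{\left(-2\right)^{2} \cdot 24 \left(\left(-1\right) 5 - 5\right)}{6} = - \frac{4 \cdot 24 \left(-5 - 5\right)}{6} = - \frac{96 \left(-10\right)}{6} = \left(- \frac{1}{6}\right) \left(-960\right) = 160$)
$\frac{A{\left(-129 \right)}}{374} + \frac{7798}{I} = \frac{174}{374} + \frac{7798}{160} = 174 \cdot \frac{1}{374} + 7798 \cdot \frac{1}{160} = \frac{87}{187} + \frac{3899}{80} = \frac{736073}{14960}$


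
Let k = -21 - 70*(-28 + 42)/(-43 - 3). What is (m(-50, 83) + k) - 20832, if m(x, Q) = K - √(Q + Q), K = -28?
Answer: -479773/23 - √166 ≈ -20873.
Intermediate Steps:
k = 7/23 (k = -21 - 980/(-46) = -21 - 980*(-1)/46 = -21 - 70*(-7/23) = -21 + 490/23 = 7/23 ≈ 0.30435)
m(x, Q) = -28 - √2*√Q (m(x, Q) = -28 - √(Q + Q) = -28 - √(2*Q) = -28 - √2*√Q)
(m(-50, 83) + k) - 20832 = ((-28 - √2*√83) + 7/23) - 20832 = ((-28 - √166) + 7/23) - 20832 = (-637/23 - √166) - 20832 = -479773/23 - √166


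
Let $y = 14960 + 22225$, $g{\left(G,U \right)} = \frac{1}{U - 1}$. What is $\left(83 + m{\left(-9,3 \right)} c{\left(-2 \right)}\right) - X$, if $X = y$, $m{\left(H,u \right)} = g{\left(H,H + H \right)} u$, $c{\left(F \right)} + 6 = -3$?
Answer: $- \frac{704911}{19} \approx -37101.0$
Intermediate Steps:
$c{\left(F \right)} = -9$ ($c{\left(F \right)} = -6 - 3 = -9$)
$g{\left(G,U \right)} = \frac{1}{-1 + U}$
$y = 37185$
$m{\left(H,u \right)} = \frac{u}{-1 + 2 H}$ ($m{\left(H,u \right)} = \frac{u}{-1 + \left(H + H\right)} = \frac{u}{-1 + 2 H}$)
$X = 37185$
$\left(83 + m{\left(-9,3 \right)} c{\left(-2 \right)}\right) - X = \left(83 + \frac{3}{-1 + 2 \left(-9\right)} \left(-9\right)\right) - 37185 = \left(83 + \frac{3}{-1 - 18} \left(-9\right)\right) - 37185 = \left(83 + \frac{3}{-19} \left(-9\right)\right) - 37185 = \left(83 + 3 \left(- \frac{1}{19}\right) \left(-9\right)\right) - 37185 = \left(83 - - \frac{27}{19}\right) - 37185 = \left(83 + \frac{27}{19}\right) - 37185 = \frac{1604}{19} - 37185 = - \frac{704911}{19}$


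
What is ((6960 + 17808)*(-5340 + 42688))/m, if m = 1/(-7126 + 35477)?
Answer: 26225674769664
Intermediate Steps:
m = 1/28351 ≈ 3.5272e-5
((6960 + 17808)*(-5340 + 42688))/m = ((6960 + 17808)*(-5340 + 42688))/(1/28351) = (24768*37348)*28351 = 925035264*28351 = 26225674769664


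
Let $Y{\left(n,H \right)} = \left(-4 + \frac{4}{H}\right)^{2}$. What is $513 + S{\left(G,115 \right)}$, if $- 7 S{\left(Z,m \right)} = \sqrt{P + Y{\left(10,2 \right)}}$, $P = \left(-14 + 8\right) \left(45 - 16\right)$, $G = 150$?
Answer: $513 - \frac{i \sqrt{170}}{7} \approx 513.0 - 1.8626 i$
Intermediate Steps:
$P = -174$ ($P = \left(-6\right) 29 = -174$)
$S{\left(Z,m \right)} = - \frac{i \sqrt{170}}{7}$ ($S{\left(Z,m \right)} = - \frac{\sqrt{-174 + \frac{16 \left(-1 + 2\right)^{2}}{4}}}{7} = - \frac{\sqrt{-174 + 16 \cdot \frac{1}{4} \cdot 1^{2}}}{7} = - \frac{\sqrt{-174 + 16 \cdot \frac{1}{4} \cdot 1}}{7} = - \frac{\sqrt{-174 + 4}}{7} = - \frac{\sqrt{-170}}{7} = - \frac{i \sqrt{170}}{7}$)
$513 + S{\left(G,115 \right)} = 513 - \frac{i \sqrt{170}}{7}$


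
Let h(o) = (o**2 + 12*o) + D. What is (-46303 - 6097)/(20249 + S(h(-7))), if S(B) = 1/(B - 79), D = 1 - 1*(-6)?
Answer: -2803400/1083321 ≈ -2.5878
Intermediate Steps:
D = 7 (D = 1 + 6 = 7)
h(o) = 7 + o**2 + 12*o (h(o) = (o**2 + 12*o) + 7 = 7 + o**2 + 12*o)
S(B) = 1/(-79 + B)
(-46303 - 6097)/(20249 + S(h(-7))) = (-46303 - 6097)/(20249 + 1/(-79 + (7 + (-7)**2 + 12*(-7)))) = -52400/(20249 + 1/(-79 + (7 + 49 - 84))) = -52400/(20249 + 1/(-79 - 28)) = -52400/(20249 + 1/(-107)) = -52400/(20249 - 1/107) = -52400/2166642/107 = -52400*107/2166642 = -2803400/1083321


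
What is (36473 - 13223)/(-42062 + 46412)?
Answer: 155/29 ≈ 5.3448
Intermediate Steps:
(36473 - 13223)/(-42062 + 46412) = 23250/4350 = 23250*(1/4350) = 155/29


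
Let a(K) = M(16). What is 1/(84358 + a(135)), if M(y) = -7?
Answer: 1/84351 ≈ 1.1855e-5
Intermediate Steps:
a(K) = -7
1/(84358 + a(135)) = 1/(84358 - 7) = 1/84351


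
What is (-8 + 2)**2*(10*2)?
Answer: 720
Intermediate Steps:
(-8 + 2)**2*(10*2) = (-6)**2*20 = 36*20 = 720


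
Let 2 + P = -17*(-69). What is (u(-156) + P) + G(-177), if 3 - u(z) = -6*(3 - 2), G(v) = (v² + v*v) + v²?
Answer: 95167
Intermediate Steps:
G(v) = 3*v² (G(v) = (v² + v²) + v² = 2*v² + v² = 3*v²)
u(z) = 9 (u(z) = 3 - (-6)*(3 - 2) = 3 - (-6) = 3 - 1*(-6) = 3 + 6 = 9)
P = 1171 (P = -2 - 17*(-69) = -2 + 1173 = 1171)
(u(-156) + P) + G(-177) = (9 + 1171) + 3*(-177)² = 1180 + 3*31329 = 1180 + 93987 = 95167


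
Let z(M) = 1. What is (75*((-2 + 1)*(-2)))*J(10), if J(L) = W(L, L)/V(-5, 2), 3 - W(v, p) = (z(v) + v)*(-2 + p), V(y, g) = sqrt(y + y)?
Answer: 1275*I*sqrt(10) ≈ 4031.9*I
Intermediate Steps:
V(y, g) = sqrt(2)*sqrt(y) (V(y, g) = sqrt(2*y) = sqrt(2)*sqrt(y))
W(v, p) = 3 - (1 + v)*(-2 + p)
J(L) = -I*sqrt(10)*(5 + L - L**2)/10 (J(L) = (5 - L + 2*L - L*L)/((sqrt(2)*sqrt(-5))) = (5 - L + 2*L - L**2)/((sqrt(2)*(I*sqrt(5)))) = (5 + L - L**2)/((I*sqrt(10))) = (5 + L - L**2)*(-I*sqrt(10)/10) = -I*sqrt(10)*(5 + L - L**2)/10)
(75*((-2 + 1)*(-2)))*J(10) = (75*((-2 + 1)*(-2)))*(I*sqrt(10)*(-5 + 10**2 - 1*10)/10) = (75*(-1*(-2)))*(I*sqrt(10)*(-5 + 100 - 10)/10) = (75*2)*((1/10)*I*sqrt(10)*85) = 150*(17*I*sqrt(10)/2) = 1275*I*sqrt(10)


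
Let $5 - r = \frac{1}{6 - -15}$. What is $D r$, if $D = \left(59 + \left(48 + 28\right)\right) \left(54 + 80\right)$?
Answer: $\frac{627120}{7} \approx 89589.0$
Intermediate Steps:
$r = \frac{104}{21}$ ($r = 5 - \frac{1}{6 - -15} = 5 - \frac{1}{6 + 15} = 5 - \frac{1}{21} = \frac{104}{21} \approx 4.9524$)
$D = 18090$ ($D = \left(59 + 76\right) 134 = 135 \cdot 134 = 18090$)
$D r = 18090 \cdot \frac{104}{21} = \frac{627120}{7}$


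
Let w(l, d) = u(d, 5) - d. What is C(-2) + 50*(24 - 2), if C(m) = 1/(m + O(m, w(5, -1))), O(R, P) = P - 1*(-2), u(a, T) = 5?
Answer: 6601/6 ≈ 1100.2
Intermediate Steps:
w(l, d) = 5 - d
O(R, P) = 2 + P (O(R, P) = P + 2 = 2 + P)
C(m) = 1/(8 + m) (C(m) = 1/(m + (2 + (5 - 1*(-1)))) = 1/(m + (2 + (5 + 1))) = 1/(m + (2 + 6)) = 1/(m + 8) = 1/(8 + m))
C(-2) + 50*(24 - 2) = 1/(8 - 2) + 50*(24 - 2) = 1/6 + 50*22 = ⅙ + 1100 = 6601/6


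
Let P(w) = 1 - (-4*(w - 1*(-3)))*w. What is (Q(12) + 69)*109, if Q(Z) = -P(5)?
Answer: -10028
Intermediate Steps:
P(w) = 1 - w*(-12 - 4*w) (P(w) = 1 - (-4*(w + 3))*w = 1 - (-4*(3 + w))*w = 1 - (-12 - 4*w)*w = 1 - w*(-12 - 4*w))
Q(Z) = -161 (Q(Z) = -(1 + 4*5² + 12*5) = -(1 + 4*25 + 60) = -(1 + 100 + 60) = -1*161 = -161)
(Q(12) + 69)*109 = (-161 + 69)*109 = -92*109 = -10028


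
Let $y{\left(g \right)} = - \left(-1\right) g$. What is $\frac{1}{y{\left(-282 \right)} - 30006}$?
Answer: $- \frac{1}{30288} \approx -3.3016 \cdot 10^{-5}$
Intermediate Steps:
$y{\left(g \right)} = g$
$\frac{1}{y{\left(-282 \right)} - 30006} = \frac{1}{-282 - 30006} = \frac{1}{-30288} = - \frac{1}{30288}$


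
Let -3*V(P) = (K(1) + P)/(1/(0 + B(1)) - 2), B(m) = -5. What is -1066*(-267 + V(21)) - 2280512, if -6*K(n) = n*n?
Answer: -197926235/99 ≈ -1.9993e+6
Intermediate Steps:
K(n) = -n**2/6 (K(n) = -n*n/6 = -n**2/6)
V(P) = -5/198 + 5*P/33 (V(P) = -(-1/6*1**2 + P)/(3*(1/(0 - 5) - 2)) = -(-1/6*1 + P)/(3*(1/(-5) - 2)) = -(-1/6 + P)/(3*(-1/5 - 2)) = -(-1/6 + P)/(3*(-11/5)) = -(-1/6 + P)*(-5)/(3*11) = -(5/66 - 5*P/11)/3 = -5/198 + 5*P/33)
-1066*(-267 + V(21)) - 2280512 = -1066*(-267 + (-5/198 + (5/33)*21)) - 2280512 = -1066*(-267 + (-5/198 + 35/11)) - 2280512 = -1066*(-267 + 625/198) - 2280512 = -1066*(-52241/198) - 2280512 = 27844453/99 - 2280512 = -197926235/99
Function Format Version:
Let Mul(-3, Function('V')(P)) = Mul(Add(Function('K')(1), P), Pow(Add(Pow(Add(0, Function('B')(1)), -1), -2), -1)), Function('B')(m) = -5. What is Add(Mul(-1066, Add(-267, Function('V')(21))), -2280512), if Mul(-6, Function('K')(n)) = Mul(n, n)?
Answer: Rational(-197926235, 99) ≈ -1.9993e+6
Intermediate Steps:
Function('K')(n) = Mul(Rational(-1, 6), Pow(n, 2)) (Function('K')(n) = Mul(Rational(-1, 6), Mul(n, n)) = Mul(Rational(-1, 6), Pow(n, 2)))
Function('V')(P) = Add(Rational(-5, 198), Mul(Rational(5, 33), P)) (Function('V')(P) = Mul(Rational(-1, 3), Mul(Add(Mul(Rational(-1, 6), Pow(1, 2)), P), Pow(Add(Pow(Add(0, -5), -1), -2), -1))) = Mul(Rational(-1, 3), Mul(Add(Mul(Rational(-1, 6), 1), P), Pow(Add(Pow(-5, -1), -2), -1))) = Mul(Rational(-1, 3), Mul(Add(Rational(-1, 6), P), Pow(Add(Rational(-1, 5), -2), -1))) = Mul(Rational(-1, 3), Mul(Add(Rational(-1, 6), P), Pow(Rational(-11, 5), -1))) = Mul(Rational(-1, 3), Mul(Add(Rational(-1, 6), P), Rational(-5, 11))) = Mul(Rational(-1, 3), Add(Rational(5, 66), Mul(Rational(-5, 11), P))) = Add(Rational(-5, 198), Mul(Rational(5, 33), P)))
Add(Mul(-1066, Add(-267, Function('V')(21))), -2280512) = Add(Mul(-1066, Add(-267, Add(Rational(-5, 198), Mul(Rational(5, 33), 21)))), -2280512) = Add(Mul(-1066, Add(-267, Add(Rational(-5, 198), Rational(35, 11)))), -2280512) = Add(Mul(-1066, Add(-267, Rational(625, 198))), -2280512) = Add(Mul(-1066, Rational(-52241, 198)), -2280512) = Add(Rational(27844453, 99), -2280512) = Rational(-197926235, 99)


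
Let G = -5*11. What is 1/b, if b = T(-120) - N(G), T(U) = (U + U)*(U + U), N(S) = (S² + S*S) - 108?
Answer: 1/51658 ≈ 1.9358e-5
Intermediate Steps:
G = -55
N(S) = -108 + 2*S² (N(S) = (S² + S²) - 108 = 2*S² - 108 = -108 + 2*S²)
T(U) = 4*U² (T(U) = (2*U)*(2*U) = 4*U²)
b = 51658 (b = 4*(-120)² - (-108 + 2*(-55)²) = 4*14400 - (-108 + 2*3025) = 57600 - (-108 + 6050) = 57600 - 1*5942 = 57600 - 5942 = 51658)
1/b = 1/51658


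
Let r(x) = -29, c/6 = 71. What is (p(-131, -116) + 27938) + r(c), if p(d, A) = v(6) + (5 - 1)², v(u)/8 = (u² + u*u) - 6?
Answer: 28453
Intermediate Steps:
c = 426 (c = 6*71 = 426)
v(u) = -48 + 16*u² (v(u) = 8*((u² + u*u) - 6) = 8*((u² + u²) - 6) = 8*(2*u² - 6) = 8*(-6 + 2*u²) = -48 + 16*u²)
p(d, A) = 544 (p(d, A) = (-48 + 16*6²) + (5 - 1)² = (-48 + 16*36) + 4² = (-48 + 576) + 16 = 528 + 16 = 544)
(p(-131, -116) + 27938) + r(c) = (544 + 27938) - 29 = 28482 - 29 = 28453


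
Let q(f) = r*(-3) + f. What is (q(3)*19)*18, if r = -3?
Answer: 4104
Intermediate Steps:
q(f) = 9 + f (q(f) = -3*(-3) + f = 9 + f)
(q(3)*19)*18 = ((9 + 3)*19)*18 = (12*19)*18 = 228*18 = 4104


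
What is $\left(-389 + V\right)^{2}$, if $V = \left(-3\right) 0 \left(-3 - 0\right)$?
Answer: $151321$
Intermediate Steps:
$V = 0$ ($V = 0 \left(-3 + 0\right) = 0 \left(-3\right) = 0$)
$\left(-389 + V\right)^{2} = \left(-389 + 0\right)^{2} = \left(-389\right)^{2} = 151321$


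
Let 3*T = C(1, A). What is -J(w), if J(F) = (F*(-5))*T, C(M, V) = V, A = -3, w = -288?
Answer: 1440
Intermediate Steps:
T = -1 (T = (⅓)*(-3) = -1)
J(F) = 5*F (J(F) = (F*(-5))*(-1) = -5*F*(-1) = 5*F)
-J(w) = -5*(-288) = -1*(-1440) = 1440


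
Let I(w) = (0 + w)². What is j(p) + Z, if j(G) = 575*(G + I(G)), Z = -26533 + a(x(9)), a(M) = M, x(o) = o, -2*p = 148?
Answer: 3079626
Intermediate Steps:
p = -74 (p = -½*148 = -74)
I(w) = w²
Z = -26524 (Z = -26533 + 9 = -26524)
j(G) = 575*G + 575*G² (j(G) = 575*(G + G²) = 575*G + 575*G²)
j(p) + Z = 575*(-74)*(1 - 74) - 26524 = 575*(-74)*(-73) - 26524 = 3106150 - 26524 = 3079626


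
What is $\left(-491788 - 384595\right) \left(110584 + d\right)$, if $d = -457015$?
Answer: $303606239073$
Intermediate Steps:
$\left(-491788 - 384595\right) \left(110584 + d\right) = \left(-491788 - 384595\right) \left(110584 - 457015\right) = \left(-876383\right) \left(-346431\right) = 303606239073$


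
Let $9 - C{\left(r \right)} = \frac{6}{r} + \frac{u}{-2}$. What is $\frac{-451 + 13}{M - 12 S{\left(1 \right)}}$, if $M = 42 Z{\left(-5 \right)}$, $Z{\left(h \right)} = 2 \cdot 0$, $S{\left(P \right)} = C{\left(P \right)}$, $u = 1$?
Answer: $\frac{73}{7} \approx 10.429$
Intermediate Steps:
$C{\left(r \right)} = \frac{19}{2} - \frac{6}{r}$ ($C{\left(r \right)} = 9 - \left(\frac{6}{r} + 1 \frac{1}{-2}\right) = 9 - \left(\frac{6}{r} + 1 \left(- \frac{1}{2}\right)\right) = 9 - \left(\frac{6}{r} - \frac{1}{2}\right) = 9 - \left(- \frac{1}{2} + \frac{6}{r}\right) = 9 + \left(\frac{1}{2} - \frac{6}{r}\right) = \frac{19}{2} - \frac{6}{r}$)
$S{\left(P \right)} = \frac{19}{2} - \frac{6}{P}$
$Z{\left(h \right)} = 0$
$M = 0$ ($M = 42 \cdot 0 = 0$)
$\frac{-451 + 13}{M - 12 S{\left(1 \right)}} = \frac{-451 + 13}{0 - 12 \left(\frac{19}{2} - \frac{6}{1}\right)} = - \frac{438}{0 - 12 \left(\frac{19}{2} - 6\right)} = - \frac{438}{0 - 42} = - \frac{438}{-42} = \left(-438\right) \left(- \frac{1}{42}\right) = \frac{73}{7}$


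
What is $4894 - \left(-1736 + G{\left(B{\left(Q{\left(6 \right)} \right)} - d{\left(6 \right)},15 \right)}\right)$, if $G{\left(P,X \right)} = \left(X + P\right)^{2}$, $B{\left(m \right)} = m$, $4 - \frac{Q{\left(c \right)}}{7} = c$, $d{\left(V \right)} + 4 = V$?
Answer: $6629$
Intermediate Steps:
$d{\left(V \right)} = -4 + V$
$Q{\left(c \right)} = 28 - 7 c$
$G{\left(P,X \right)} = \left(P + X\right)^{2}$
$4894 - \left(-1736 + G{\left(B{\left(Q{\left(6 \right)} \right)} - d{\left(6 \right)},15 \right)}\right) = 4894 - \left(-1736 + \left(\left(\left(28 - 42\right) - \left(-4 + 6\right)\right) + 15\right)^{2}\right) = 4894 - \left(-1736 + \left(\left(\left(28 - 42\right) - 2\right) + 15\right)^{2}\right) = 4894 - \left(-1736 + \left(\left(-14 - 2\right) + 15\right)^{2}\right) = 4894 - \left(-1736 + \left(-16 + 15\right)^{2}\right) = 4894 - \left(-1736 + \left(-1\right)^{2}\right) = 4894 - \left(-1736 + 1\right) = 4894 - -1735 = 4894 + 1735 = 6629$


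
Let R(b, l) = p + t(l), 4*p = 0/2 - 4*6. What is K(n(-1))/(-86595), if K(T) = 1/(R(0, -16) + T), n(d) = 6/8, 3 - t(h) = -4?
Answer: -4/606165 ≈ -6.5989e-6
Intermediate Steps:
t(h) = 7 (t(h) = 3 - 1*(-4) = 3 + 4 = 7)
n(d) = 3/4 (n(d) = 6*(1/8) = 3/4)
p = -6 (p = (0/2 - 4*6)/4 = (0*(1/2) - 24)/4 = (0 - 24)/4 = (1/4)*(-24) = -6)
R(b, l) = 1 (R(b, l) = -6 + 7 = 1)
K(T) = 1/(1 + T)
K(n(-1))/(-86595) = 1/((1 + 3/4)*(-86595)) = -1/86595/(7/4) = (4/7)*(-1/86595) = -4/606165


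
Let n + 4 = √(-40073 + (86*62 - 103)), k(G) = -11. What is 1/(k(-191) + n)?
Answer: -15/35069 - 2*I*√8711/35069 ≈ -0.00042773 - 0.0053228*I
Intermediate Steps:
n = -4 + 2*I*√8711 (n = -4 + √(-40073 + (86*62 - 103)) = -4 + √(-40073 + (5332 - 103)) = -4 + √(-40073 + 5229) = -4 + √(-34844) = -4 + 2*I*√8711 ≈ -4.0 + 186.67*I)
1/(k(-191) + n) = 1/(-11 + (-4 + 2*I*√8711)) = 1/(-15 + 2*I*√8711)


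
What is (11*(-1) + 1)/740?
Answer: -1/74 ≈ -0.013514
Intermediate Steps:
(11*(-1) + 1)/740 = (-11 + 1)*(1/740) = -10*1/740 = -1/74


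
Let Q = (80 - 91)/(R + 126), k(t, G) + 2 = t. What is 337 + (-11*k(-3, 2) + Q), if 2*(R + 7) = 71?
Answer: 121106/309 ≈ 391.93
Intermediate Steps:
k(t, G) = -2 + t
R = 57/2 (R = -7 + (½)*71 = -7 + 71/2 = 57/2 ≈ 28.500)
Q = -22/309 (Q = (80 - 91)/(57/2 + 126) = -11/309/2 = -11*2/309 = -22/309 ≈ -0.071197)
337 + (-11*k(-3, 2) + Q) = 337 + (-11*(-2 - 3) - 22/309) = 337 + (-11*(-5) - 22/309) = 337 + (55 - 22/309) = 337 + 16973/309 = 121106/309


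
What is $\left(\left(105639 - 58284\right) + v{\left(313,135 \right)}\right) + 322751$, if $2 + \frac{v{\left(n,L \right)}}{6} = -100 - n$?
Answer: $367616$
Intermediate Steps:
$v{\left(n,L \right)} = -612 - 6 n$ ($v{\left(n,L \right)} = -12 + 6 \left(-100 - n\right) = -12 - \left(600 + 6 n\right) = -612 - 6 n$)
$\left(\left(105639 - 58284\right) + v{\left(313,135 \right)}\right) + 322751 = \left(\left(105639 - 58284\right) - 2490\right) + 322751 = \left(47355 - 2490\right) + 322751 = 44865 + 322751 = 367616$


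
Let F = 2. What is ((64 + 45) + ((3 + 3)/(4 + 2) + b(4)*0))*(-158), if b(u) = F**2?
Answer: -17380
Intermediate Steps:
b(u) = 4 (b(u) = 2**2 = 4)
((64 + 45) + ((3 + 3)/(4 + 2) + b(4)*0))*(-158) = ((64 + 45) + ((3 + 3)/(4 + 2) + 4*0))*(-158) = (109 + (6/6 + 0))*(-158) = (109 + (6*(1/6) + 0))*(-158) = (109 + (1 + 0))*(-158) = (109 + 1)*(-158) = 110*(-158) = -17380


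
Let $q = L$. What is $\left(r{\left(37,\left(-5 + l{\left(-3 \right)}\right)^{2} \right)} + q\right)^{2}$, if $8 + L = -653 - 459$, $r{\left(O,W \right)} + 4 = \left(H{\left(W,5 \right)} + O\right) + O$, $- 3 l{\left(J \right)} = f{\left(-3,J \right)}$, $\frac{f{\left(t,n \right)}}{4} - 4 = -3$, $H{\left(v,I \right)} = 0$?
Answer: $1102500$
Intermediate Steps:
$f{\left(t,n \right)} = 4$ ($f{\left(t,n \right)} = 16 + 4 \left(-3\right) = 16 - 12 = 4$)
$l{\left(J \right)} = - \frac{4}{3}$ ($l{\left(J \right)} = \left(- \frac{1}{3}\right) 4 = - \frac{4}{3}$)
$r{\left(O,W \right)} = -4 + 2 O$ ($r{\left(O,W \right)} = -4 + \left(\left(0 + O\right) + O\right) = -4 + \left(O + O\right) = -4 + 2 O$)
$L = -1120$ ($L = -8 - 1112 = -1120$)
$q = -1120$
$\left(r{\left(37,\left(-5 + l{\left(-3 \right)}\right)^{2} \right)} + q\right)^{2} = \left(\left(-4 + 2 \cdot 37\right) - 1120\right)^{2} = \left(\left(-4 + 74\right) - 1120\right)^{2} = \left(70 - 1120\right)^{2} = \left(-1050\right)^{2} = 1102500$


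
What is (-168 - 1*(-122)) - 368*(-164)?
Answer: 60306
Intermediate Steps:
(-168 - 1*(-122)) - 368*(-164) = (-168 + 122) + 60352 = -46 + 60352 = 60306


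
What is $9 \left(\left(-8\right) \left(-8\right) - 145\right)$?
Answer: $-729$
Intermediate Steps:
$9 \left(\left(-8\right) \left(-8\right) - 145\right) = 9 \left(64 - 145\right) = 9 \left(-81\right) = -729$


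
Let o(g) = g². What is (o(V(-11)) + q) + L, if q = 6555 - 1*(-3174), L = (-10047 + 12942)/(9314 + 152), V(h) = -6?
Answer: 92438385/9466 ≈ 9765.3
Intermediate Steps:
L = 2895/9466 ≈ 0.30583
q = 9729 (q = 6555 + 3174 = 9729)
(o(V(-11)) + q) + L = ((-6)² + 9729) + 2895/9466 = (36 + 9729) + 2895/9466 = 9765 + 2895/9466 = 92438385/9466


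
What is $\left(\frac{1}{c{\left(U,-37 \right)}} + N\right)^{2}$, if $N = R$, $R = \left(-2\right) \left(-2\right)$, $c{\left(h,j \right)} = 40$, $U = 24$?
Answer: $\frac{25921}{1600} \approx 16.201$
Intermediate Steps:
$R = 4$
$N = 4$
$\left(\frac{1}{c{\left(U,-37 \right)}} + N\right)^{2} = \left(\frac{1}{40} + 4\right)^{2} = \left(\frac{161}{40}\right)^{2} = \frac{25921}{1600}$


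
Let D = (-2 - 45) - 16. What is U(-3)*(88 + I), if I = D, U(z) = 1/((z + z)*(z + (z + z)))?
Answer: 25/54 ≈ 0.46296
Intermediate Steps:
U(z) = 1/(6*z**2) (U(z) = 1/((2*z)*(z + 2*z)) = 1/((2*z)*(3*z)) = 1/(6*z**2))
D = -63 (D = -47 - 16 = -63)
I = -63
U(-3)*(88 + I) = ((1/6)/(-3)**2)*(88 - 63) = ((1/6)*(1/9))*25 = (1/54)*25 = 25/54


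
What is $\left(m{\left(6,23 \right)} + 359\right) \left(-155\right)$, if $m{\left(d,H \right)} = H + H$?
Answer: $-62775$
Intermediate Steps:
$m{\left(d,H \right)} = 2 H$
$\left(m{\left(6,23 \right)} + 359\right) \left(-155\right) = \left(2 \cdot 23 + 359\right) \left(-155\right) = \left(46 + 359\right) \left(-155\right) = 405 \left(-155\right) = -62775$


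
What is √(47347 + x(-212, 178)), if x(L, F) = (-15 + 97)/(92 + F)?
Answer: √95878290/45 ≈ 217.59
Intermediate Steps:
x(L, F) = 82/(92 + F)
√(47347 + x(-212, 178)) = √(47347 + 82/(92 + 178)) = √(47347 + 82/270) = √(47347 + 82*(1/270)) = √(47347 + 41/135) = √(6391886/135) = √95878290/45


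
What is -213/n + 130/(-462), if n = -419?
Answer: 21968/96789 ≈ 0.22697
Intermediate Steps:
-213/n + 130/(-462) = -213/(-419) + 130/(-462) = -213*(-1/419) + 130*(-1/462) = 213/419 - 65/231 = 21968/96789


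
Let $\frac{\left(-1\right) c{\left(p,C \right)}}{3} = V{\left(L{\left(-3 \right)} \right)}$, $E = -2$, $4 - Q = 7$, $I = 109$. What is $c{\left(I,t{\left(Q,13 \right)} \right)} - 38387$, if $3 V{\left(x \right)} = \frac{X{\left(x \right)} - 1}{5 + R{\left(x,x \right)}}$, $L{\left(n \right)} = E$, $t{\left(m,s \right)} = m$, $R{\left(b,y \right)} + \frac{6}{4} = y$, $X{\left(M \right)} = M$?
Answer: $-38385$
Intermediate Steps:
$R{\left(b,y \right)} = - \frac{3}{2} + y$
$Q = -3$ ($Q = 4 - 7 = -3$)
$L{\left(n \right)} = -2$
$V{\left(x \right)} = \frac{-1 + x}{3 \left(\frac{7}{2} + x\right)}$ ($V{\left(x \right)} = \frac{\left(x - 1\right) \frac{1}{5 + \left(- \frac{3}{2} + x\right)}}{3} = \frac{\left(-1 + x\right) \frac{1}{\frac{7}{2} + x}}{3} = \frac{\frac{1}{\frac{7}{2} + x} \left(-1 + x\right)}{3} = \frac{-1 + x}{3 \left(\frac{7}{2} + x\right)}$)
$c{\left(p,C \right)} = 2$ ($c{\left(p,C \right)} = - 3 \frac{2 \left(-1 - 2\right)}{3 \left(7 + 2 \left(-2\right)\right)} = - 3 \cdot \frac{2}{3} \frac{1}{7 - 4} \left(-3\right) = - 3 \cdot \frac{2}{3} \cdot \frac{1}{3} \left(-3\right) = \left(-3\right) \left(- \frac{2}{3}\right) = 2$)
$c{\left(I,t{\left(Q,13 \right)} \right)} - 38387 = 2 - 38387 = -38385$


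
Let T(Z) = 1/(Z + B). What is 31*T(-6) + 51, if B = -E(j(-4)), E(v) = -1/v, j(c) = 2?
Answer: 499/11 ≈ 45.364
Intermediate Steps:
B = ½ (B = -(-1)/2 = -1*(-½) = ½ ≈ 0.50000)
T(Z) = 1/(½ + Z) (T(Z) = 1/(Z + ½) = 1/(½ + Z))
31*T(-6) + 51 = 31*(2/(1 + 2*(-6))) + 51 = 31*(2/(1 - 12)) + 51 = 31*(2/(-11)) + 51 = 31*(2*(-1/11)) + 51 = 31*(-2/11) + 51 = -62/11 + 51 = 499/11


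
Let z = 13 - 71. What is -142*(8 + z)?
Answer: 7100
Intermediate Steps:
z = -58
-142*(8 + z) = -142*(8 - 58) = -142*(-50) = 7100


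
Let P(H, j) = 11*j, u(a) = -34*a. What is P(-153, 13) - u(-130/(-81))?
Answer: 16003/81 ≈ 197.57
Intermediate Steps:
P(-153, 13) - u(-130/(-81)) = 11*13 - (-34)*(-130/(-81)) = 143 - (-34)*(-130*(-1/81)) = 143 - (-34)*130/81 = 143 - 1*(-4420/81) = 143 + 4420/81 = 16003/81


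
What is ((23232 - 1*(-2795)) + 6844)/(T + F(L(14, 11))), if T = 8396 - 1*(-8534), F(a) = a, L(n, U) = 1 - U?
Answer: 10957/5640 ≈ 1.9427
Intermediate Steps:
T = 16930 (T = 8396 + 8534 = 16930)
((23232 - 1*(-2795)) + 6844)/(T + F(L(14, 11))) = ((23232 - 1*(-2795)) + 6844)/(16930 + (1 - 1*11)) = ((23232 + 2795) + 6844)/(16930 + (1 - 11)) = (26027 + 6844)/(16930 - 10) = 32871/16920 = 32871*(1/16920) = 10957/5640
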